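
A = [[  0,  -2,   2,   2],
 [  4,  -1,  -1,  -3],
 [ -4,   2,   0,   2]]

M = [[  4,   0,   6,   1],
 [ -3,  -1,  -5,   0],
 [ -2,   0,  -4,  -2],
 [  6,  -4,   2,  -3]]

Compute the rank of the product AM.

First compute AM:
[[ 14,  -6,   6, -10],
 [  3,  13,  27,  15],
 [-10, -10, -30, -10]]
Now row reduce the product.
R2 ← R2 − (3/14)·R1: [0, 100/7, 180/7, 120/7]
R3 ← R3 + (5/7)·R1: [0, -100/7, -180/7, -120/7]
R3 ← R3 + R2: [0, 0, 0, 0]
2 nonzero rows, so rank(AM) = 2.

2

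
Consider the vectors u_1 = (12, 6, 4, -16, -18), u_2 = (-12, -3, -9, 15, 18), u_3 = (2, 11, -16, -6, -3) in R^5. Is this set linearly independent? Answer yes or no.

Form the matrix with these vectors as rows and row reduce.
R2 ← R2 + R1: [0, 3, -5, -1, 0]
R3 ← R3 − (1/6)·R1: [0, 10, -50/3, -10/3, 0]
R3 ← R3 − (10/3)·R2: [0, 0, 0, 0, 0]
2 nonzero rows, so the 3 vectors span a space of dimension 2.
Since 2 < 3, the vectors are linearly dependent.

no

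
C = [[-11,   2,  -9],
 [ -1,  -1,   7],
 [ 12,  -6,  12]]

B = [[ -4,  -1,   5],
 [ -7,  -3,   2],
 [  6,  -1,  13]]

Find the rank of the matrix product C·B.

First compute CB:
[[-24,  14, -168],
 [ 53,  -3,  84],
 [ 66,  -6, 204]]
Now row reduce the product.
R2 ← R2 + (53/24)·R1: [0, 335/12, -287]
R3 ← R3 + (11/4)·R1: [0, 65/2, -258]
R3 ← R3 − (78/67)·R2: [0, 0, 5100/67]
3 nonzero rows, so rank(CB) = 3.

3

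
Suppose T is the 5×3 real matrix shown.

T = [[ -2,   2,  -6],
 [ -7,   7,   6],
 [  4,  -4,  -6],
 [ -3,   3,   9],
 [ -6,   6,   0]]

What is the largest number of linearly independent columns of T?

2

Row reduce to echelon form.
R2 ← R2 − (7/2)·R1: [0, 0, 27]
R3 ← R3 + (2)·R1: [0, 0, -18]
R4 ← R4 − (3/2)·R1: [0, 0, 18]
R5 ← R5 − (3)·R1: [0, 0, 18]
R3 ← R3 + (2/3)·R2: [0, 0, 0]
R4 ← R4 − (2/3)·R2: [0, 0, 0]
R5 ← R5 − (2/3)·R2: [0, 0, 0]
Echelon form has 2 nonzero rows, so rank(T) = 2.
The rank gives the maximum number of linearly independent columns: 2.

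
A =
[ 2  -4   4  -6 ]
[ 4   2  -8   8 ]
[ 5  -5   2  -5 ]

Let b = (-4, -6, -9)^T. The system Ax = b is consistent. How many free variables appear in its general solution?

Row reduce the augmented matrix [A | b].
R2 ← R2 − (2)·R1: [0, 10, -16, 20, 2]
R3 ← R3 − (5/2)·R1: [0, 5, -8, 10, 1]
R3 ← R3 − (1/2)·R2: [0, 0, 0, 0, 0]
The echelon form has 2 nonzero rows, and every pivot lies in the first 4 columns, so rank(A) = rank([A|b]) = 2.
The system is consistent.
Free variables = (unknowns) − (rank) = 4 − 2 = 2.

2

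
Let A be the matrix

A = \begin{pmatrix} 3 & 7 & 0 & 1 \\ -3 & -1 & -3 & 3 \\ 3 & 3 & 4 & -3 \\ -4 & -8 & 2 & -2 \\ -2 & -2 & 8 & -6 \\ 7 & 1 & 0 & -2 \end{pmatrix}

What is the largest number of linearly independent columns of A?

Row reduce to echelon form.
R2 ← R2 + R1: [0, 6, -3, 4]
R3 ← R3 − R1: [0, -4, 4, -4]
R4 ← R4 + (4/3)·R1: [0, 4/3, 2, -2/3]
R5 ← R5 + (2/3)·R1: [0, 8/3, 8, -16/3]
R6 ← R6 − (7/3)·R1: [0, -46/3, 0, -13/3]
R3 ← R3 + (2/3)·R2: [0, 0, 2, -4/3]
R4 ← R4 − (2/9)·R2: [0, 0, 8/3, -14/9]
R5 ← R5 − (4/9)·R2: [0, 0, 28/3, -64/9]
R6 ← R6 + (23/9)·R2: [0, 0, -23/3, 53/9]
R4 ← R4 − (4/3)·R3: [0, 0, 0, 2/9]
R5 ← R5 − (14/3)·R3: [0, 0, 0, -8/9]
R6 ← R6 + (23/6)·R3: [0, 0, 0, 7/9]
R5 ← R5 + (4)·R4: [0, 0, 0, 0]
R6 ← R6 − (7/2)·R4: [0, 0, 0, 0]
Echelon form has 4 nonzero rows, so rank(A) = 4.
The rank gives the maximum number of linearly independent columns: 4.

4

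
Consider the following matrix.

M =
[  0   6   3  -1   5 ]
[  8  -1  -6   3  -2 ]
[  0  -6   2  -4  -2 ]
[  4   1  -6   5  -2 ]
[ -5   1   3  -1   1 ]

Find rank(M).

3

Row reduce to echelon form.
Swap R1 ↔ R2
R4 ← R4 − (1/2)·R1: [0, 3/2, -3, 7/2, -1]
R5 ← R5 + (5/8)·R1: [0, 3/8, -3/4, 7/8, -1/4]
R3 ← R3 + R2: [0, 0, 5, -5, 3]
R4 ← R4 − (1/4)·R2: [0, 0, -15/4, 15/4, -9/4]
R5 ← R5 − (1/16)·R2: [0, 0, -15/16, 15/16, -9/16]
R4 ← R4 + (3/4)·R3: [0, 0, 0, 0, 0]
R5 ← R5 + (3/16)·R3: [0, 0, 0, 0, 0]
Echelon form has 3 nonzero rows, so rank(M) = 3.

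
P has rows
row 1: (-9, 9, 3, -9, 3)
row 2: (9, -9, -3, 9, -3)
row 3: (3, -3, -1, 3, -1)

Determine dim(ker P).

Row reduce to echelon form.
R2 ← R2 + R1: [0, 0, 0, 0, 0]
R3 ← R3 + (1/3)·R1: [0, 0, 0, 0, 0]
1 nonzero row, so rank(P) = 1.
P has 5 columns; by rank–nullity, nullity = 5 − 1 = 4.

4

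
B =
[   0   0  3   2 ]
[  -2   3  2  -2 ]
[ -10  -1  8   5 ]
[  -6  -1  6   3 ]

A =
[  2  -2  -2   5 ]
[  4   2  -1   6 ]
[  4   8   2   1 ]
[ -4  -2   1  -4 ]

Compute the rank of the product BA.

First compute BA:
[[  4,  20,   8,  -5],
 [ 24,  30,   3,  18],
 [-12,  72,  42, -68],
 [ -4,  52,  28, -42]]
Now row reduce the product.
R2 ← R2 − (6)·R1: [0, -90, -45, 48]
R3 ← R3 + (3)·R1: [0, 132, 66, -83]
R4 ← R4 + R1: [0, 72, 36, -47]
R3 ← R3 + (22/15)·R2: [0, 0, 0, -63/5]
R4 ← R4 + (4/5)·R2: [0, 0, 0, -43/5]
R4 ← R4 − (43/63)·R3: [0, 0, 0, 0]
3 nonzero rows, so rank(BA) = 3.

3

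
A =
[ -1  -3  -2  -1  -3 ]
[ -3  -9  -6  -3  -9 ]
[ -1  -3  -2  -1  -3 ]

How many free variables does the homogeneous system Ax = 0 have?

4

Row reduce to echelon form.
R2 ← R2 − (3)·R1: [0, 0, 0, 0, 0]
R3 ← R3 − R1: [0, 0, 0, 0, 0]
1 nonzero row, so rank(A) = 1.
A has 5 columns; by rank–nullity, nullity = 5 − 1 = 4.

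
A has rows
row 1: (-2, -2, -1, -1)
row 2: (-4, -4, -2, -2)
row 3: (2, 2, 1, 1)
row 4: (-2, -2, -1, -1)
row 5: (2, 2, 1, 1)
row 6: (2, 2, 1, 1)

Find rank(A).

Row reduce to echelon form.
R2 ← R2 − (2)·R1: [0, 0, 0, 0]
R3 ← R3 + R1: [0, 0, 0, 0]
R4 ← R4 − R1: [0, 0, 0, 0]
R5 ← R5 + R1: [0, 0, 0, 0]
R6 ← R6 + R1: [0, 0, 0, 0]
Echelon form has 1 nonzero row, so rank(A) = 1.

1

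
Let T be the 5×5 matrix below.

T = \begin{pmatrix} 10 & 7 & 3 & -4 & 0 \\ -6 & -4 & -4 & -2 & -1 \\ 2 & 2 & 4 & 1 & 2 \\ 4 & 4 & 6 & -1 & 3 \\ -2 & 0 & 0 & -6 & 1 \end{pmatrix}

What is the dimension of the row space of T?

Row reduce to echelon form.
R2 ← R2 + (3/5)·R1: [0, 1/5, -11/5, -22/5, -1]
R3 ← R3 − (1/5)·R1: [0, 3/5, 17/5, 9/5, 2]
R4 ← R4 − (2/5)·R1: [0, 6/5, 24/5, 3/5, 3]
R5 ← R5 + (1/5)·R1: [0, 7/5, 3/5, -34/5, 1]
R3 ← R3 − (3)·R2: [0, 0, 10, 15, 5]
R4 ← R4 − (6)·R2: [0, 0, 18, 27, 9]
R5 ← R5 − (7)·R2: [0, 0, 16, 24, 8]
R4 ← R4 − (9/5)·R3: [0, 0, 0, 0, 0]
R5 ← R5 − (8/5)·R3: [0, 0, 0, 0, 0]
Echelon form has 3 nonzero rows, so rank(T) = 3.
The row space has dimension equal to the rank: 3.

3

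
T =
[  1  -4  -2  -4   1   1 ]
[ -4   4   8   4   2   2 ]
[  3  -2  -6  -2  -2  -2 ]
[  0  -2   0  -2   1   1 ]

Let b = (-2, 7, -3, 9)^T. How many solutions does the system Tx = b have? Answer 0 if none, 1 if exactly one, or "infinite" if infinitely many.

0

Row reduce the augmented matrix [T | b].
R2 ← R2 + (4)·R1: [0, -12, 0, -12, 6, 6, -1]
R3 ← R3 − (3)·R1: [0, 10, 0, 10, -5, -5, 3]
R3 ← R3 + (5/6)·R2: [0, 0, 0, 0, 0, 0, 13/6]
R4 ← R4 − (1/6)·R2: [0, 0, 0, 0, 0, 0, 55/6]
R4 ← R4 − (55/13)·R3: [0, 0, 0, 0, 0, 0, 0]
The echelon form has 3 nonzero rows; the last pivot sits in the augmented column, so rank(T) = 2 but rank([T|b]) = 3.
Since the ranks differ, the system is inconsistent.
It has no solutions.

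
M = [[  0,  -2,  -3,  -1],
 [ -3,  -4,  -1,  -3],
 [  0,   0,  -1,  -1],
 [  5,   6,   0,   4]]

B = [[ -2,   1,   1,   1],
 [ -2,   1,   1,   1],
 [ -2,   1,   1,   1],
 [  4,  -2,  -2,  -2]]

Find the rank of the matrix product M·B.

First compute MB:
[[  6,  -3,  -3,  -3],
 [  4,  -2,  -2,  -2],
 [ -2,   1,   1,   1],
 [ -6,   3,   3,   3]]
Now row reduce the product.
R2 ← R2 − (2/3)·R1: [0, 0, 0, 0]
R3 ← R3 + (1/3)·R1: [0, 0, 0, 0]
R4 ← R4 + R1: [0, 0, 0, 0]
1 nonzero row, so rank(MB) = 1.

1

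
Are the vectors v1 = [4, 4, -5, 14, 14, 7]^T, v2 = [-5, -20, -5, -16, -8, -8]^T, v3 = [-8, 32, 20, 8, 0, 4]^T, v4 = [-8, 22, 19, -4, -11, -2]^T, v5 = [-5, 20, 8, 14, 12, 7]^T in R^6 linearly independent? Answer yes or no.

no

Form the matrix with these vectors as rows and row reduce.
R2 ← R2 + (5/4)·R1: [0, -15, -45/4, 3/2, 19/2, 3/4]
R3 ← R3 + (2)·R1: [0, 40, 10, 36, 28, 18]
R4 ← R4 + (2)·R1: [0, 30, 9, 24, 17, 12]
R5 ← R5 + (5/4)·R1: [0, 25, 7/4, 63/2, 59/2, 63/4]
R3 ← R3 + (8/3)·R2: [0, 0, -20, 40, 160/3, 20]
R4 ← R4 + (2)·R2: [0, 0, -27/2, 27, 36, 27/2]
R5 ← R5 + (5/3)·R2: [0, 0, -17, 34, 136/3, 17]
R4 ← R4 − (27/40)·R3: [0, 0, 0, 0, 0, 0]
R5 ← R5 − (17/20)·R3: [0, 0, 0, 0, 0, 0]
3 nonzero rows, so the 5 vectors span a space of dimension 3.
Since 3 < 5, the vectors are linearly dependent.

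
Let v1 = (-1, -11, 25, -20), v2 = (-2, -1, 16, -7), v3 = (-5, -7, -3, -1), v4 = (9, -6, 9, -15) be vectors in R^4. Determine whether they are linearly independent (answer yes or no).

no

Form the matrix with these vectors as rows and row reduce.
R2 ← R2 − (2)·R1: [0, 21, -34, 33]
R3 ← R3 − (5)·R1: [0, 48, -128, 99]
R4 ← R4 + (9)·R1: [0, -105, 234, -195]
R3 ← R3 − (16/7)·R2: [0, 0, -352/7, 165/7]
R4 ← R4 + (5)·R2: [0, 0, 64, -30]
R4 ← R4 + (14/11)·R3: [0, 0, 0, 0]
3 nonzero rows, so the 4 vectors span a space of dimension 3.
Since 3 < 4, the vectors are linearly dependent.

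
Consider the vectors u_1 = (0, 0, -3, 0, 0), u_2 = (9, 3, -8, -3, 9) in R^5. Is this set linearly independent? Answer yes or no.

Form the matrix with these vectors as rows and row reduce.
Swap R1 ↔ R2
2 nonzero rows, so the 2 vectors span a space of dimension 2.
Since 2 = 2, the vectors are linearly independent.

yes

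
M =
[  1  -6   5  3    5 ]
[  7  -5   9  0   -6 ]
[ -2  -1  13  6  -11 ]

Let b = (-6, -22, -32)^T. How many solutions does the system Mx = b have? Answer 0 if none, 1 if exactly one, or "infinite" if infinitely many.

infinite

Row reduce the augmented matrix [M | b].
R2 ← R2 − (7)·R1: [0, 37, -26, -21, -41, 20]
R3 ← R3 + (2)·R1: [0, -13, 23, 12, -1, -44]
R3 ← R3 + (13/37)·R2: [0, 0, 513/37, 171/37, -570/37, -1368/37]
The echelon form has 3 nonzero rows, and every pivot lies in the first 5 columns, so rank(M) = rank([M|b]) = 3.
The system is consistent.
rank = 3 < 5 unknowns, so there are infinitely many solutions.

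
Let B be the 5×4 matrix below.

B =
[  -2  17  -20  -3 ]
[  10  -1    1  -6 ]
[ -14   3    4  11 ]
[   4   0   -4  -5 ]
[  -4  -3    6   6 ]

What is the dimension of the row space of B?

Row reduce to echelon form.
R2 ← R2 + (5)·R1: [0, 84, -99, -21]
R3 ← R3 − (7)·R1: [0, -116, 144, 32]
R4 ← R4 + (2)·R1: [0, 34, -44, -11]
R5 ← R5 − (2)·R1: [0, -37, 46, 12]
R3 ← R3 + (29/21)·R2: [0, 0, 51/7, 3]
R4 ← R4 − (17/42)·R2: [0, 0, -55/14, -5/2]
R5 ← R5 + (37/84)·R2: [0, 0, 67/28, 11/4]
R4 ← R4 + (55/102)·R3: [0, 0, 0, -15/17]
R5 ← R5 − (67/204)·R3: [0, 0, 0, 30/17]
R5 ← R5 + (2)·R4: [0, 0, 0, 0]
Echelon form has 4 nonzero rows, so rank(B) = 4.
The row space has dimension equal to the rank: 4.

4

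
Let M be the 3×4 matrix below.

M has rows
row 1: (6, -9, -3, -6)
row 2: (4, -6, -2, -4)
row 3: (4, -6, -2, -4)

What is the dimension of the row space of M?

1

Row reduce to echelon form.
R2 ← R2 − (2/3)·R1: [0, 0, 0, 0]
R3 ← R3 − (2/3)·R1: [0, 0, 0, 0]
Echelon form has 1 nonzero row, so rank(M) = 1.
The row space has dimension equal to the rank: 1.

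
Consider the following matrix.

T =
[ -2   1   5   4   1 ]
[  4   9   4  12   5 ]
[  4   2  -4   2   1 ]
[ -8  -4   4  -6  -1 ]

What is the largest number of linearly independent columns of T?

Row reduce to echelon form.
R2 ← R2 + (2)·R1: [0, 11, 14, 20, 7]
R3 ← R3 + (2)·R1: [0, 4, 6, 10, 3]
R4 ← R4 − (4)·R1: [0, -8, -16, -22, -5]
R3 ← R3 − (4/11)·R2: [0, 0, 10/11, 30/11, 5/11]
R4 ← R4 + (8/11)·R2: [0, 0, -64/11, -82/11, 1/11]
R4 ← R4 + (32/5)·R3: [0, 0, 0, 10, 3]
Echelon form has 4 nonzero rows, so rank(T) = 4.
The rank gives the maximum number of linearly independent columns: 4.

4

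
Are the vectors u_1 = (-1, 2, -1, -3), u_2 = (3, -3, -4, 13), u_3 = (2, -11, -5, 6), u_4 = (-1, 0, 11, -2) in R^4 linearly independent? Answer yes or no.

Form the matrix with these vectors as rows and row reduce.
R2 ← R2 + (3)·R1: [0, 3, -7, 4]
R3 ← R3 + (2)·R1: [0, -7, -7, 0]
R4 ← R4 − R1: [0, -2, 12, 1]
R3 ← R3 + (7/3)·R2: [0, 0, -70/3, 28/3]
R4 ← R4 + (2/3)·R2: [0, 0, 22/3, 11/3]
R4 ← R4 + (11/35)·R3: [0, 0, 0, 33/5]
4 nonzero rows, so the 4 vectors span a space of dimension 4.
Since 4 = 4, the vectors are linearly independent.

yes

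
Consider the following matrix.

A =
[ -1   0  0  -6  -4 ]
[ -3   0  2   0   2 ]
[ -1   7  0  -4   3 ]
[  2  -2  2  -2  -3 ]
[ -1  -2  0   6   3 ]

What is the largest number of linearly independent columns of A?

5

Row reduce to echelon form.
R2 ← R2 − (3)·R1: [0, 0, 2, 18, 14]
R3 ← R3 − R1: [0, 7, 0, 2, 7]
R4 ← R4 + (2)·R1: [0, -2, 2, -14, -11]
R5 ← R5 − R1: [0, -2, 0, 12, 7]
Swap R2 ↔ R3
R4 ← R4 + (2/7)·R2: [0, 0, 2, -94/7, -9]
R5 ← R5 + (2/7)·R2: [0, 0, 0, 88/7, 9]
R4 ← R4 − R3: [0, 0, 0, -220/7, -23]
R5 ← R5 + (2/5)·R4: [0, 0, 0, 0, -1/5]
Echelon form has 5 nonzero rows, so rank(A) = 5.
The rank gives the maximum number of linearly independent columns: 5.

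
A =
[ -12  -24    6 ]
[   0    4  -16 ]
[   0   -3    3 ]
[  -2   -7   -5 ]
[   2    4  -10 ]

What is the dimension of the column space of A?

Row reduce to echelon form.
R4 ← R4 − (1/6)·R1: [0, -3, -6]
R5 ← R5 + (1/6)·R1: [0, 0, -9]
R3 ← R3 + (3/4)·R2: [0, 0, -9]
R4 ← R4 + (3/4)·R2: [0, 0, -18]
R4 ← R4 − (2)·R3: [0, 0, 0]
R5 ← R5 − R3: [0, 0, 0]
Echelon form has 3 nonzero rows, so rank(A) = 3.
The column space has dimension equal to the rank: 3.

3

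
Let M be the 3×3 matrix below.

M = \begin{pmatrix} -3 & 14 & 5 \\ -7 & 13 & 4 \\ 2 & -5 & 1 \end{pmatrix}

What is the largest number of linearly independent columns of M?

Row reduce to echelon form.
R2 ← R2 − (7/3)·R1: [0, -59/3, -23/3]
R3 ← R3 + (2/3)·R1: [0, 13/3, 13/3]
R3 ← R3 + (13/59)·R2: [0, 0, 156/59]
Echelon form has 3 nonzero rows, so rank(M) = 3.
The rank gives the maximum number of linearly independent columns: 3.

3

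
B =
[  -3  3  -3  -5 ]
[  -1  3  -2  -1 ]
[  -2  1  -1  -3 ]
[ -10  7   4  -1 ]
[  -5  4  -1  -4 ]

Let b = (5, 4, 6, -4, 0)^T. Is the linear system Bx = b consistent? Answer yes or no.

no

Row reduce the augmented matrix [B | b].
R2 ← R2 − (1/3)·R1: [0, 2, -1, 2/3, 7/3]
R3 ← R3 − (2/3)·R1: [0, -1, 1, 1/3, 8/3]
R4 ← R4 − (10/3)·R1: [0, -3, 14, 47/3, -62/3]
R5 ← R5 − (5/3)·R1: [0, -1, 4, 13/3, -25/3]
R3 ← R3 + (1/2)·R2: [0, 0, 1/2, 2/3, 23/6]
R4 ← R4 + (3/2)·R2: [0, 0, 25/2, 50/3, -103/6]
R5 ← R5 + (1/2)·R2: [0, 0, 7/2, 14/3, -43/6]
R4 ← R4 − (25)·R3: [0, 0, 0, 0, -113]
R5 ← R5 − (7)·R3: [0, 0, 0, 0, -34]
R5 ← R5 − (34/113)·R4: [0, 0, 0, 0, 0]
The echelon form has 4 nonzero rows; the last pivot sits in the augmented column, so rank(B) = 3 but rank([B|b]) = 4.
Since the ranks differ, the system is inconsistent.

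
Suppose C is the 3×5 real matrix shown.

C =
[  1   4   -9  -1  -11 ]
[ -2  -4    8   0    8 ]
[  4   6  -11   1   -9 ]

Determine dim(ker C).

3

Row reduce to echelon form.
R2 ← R2 + (2)·R1: [0, 4, -10, -2, -14]
R3 ← R3 − (4)·R1: [0, -10, 25, 5, 35]
R3 ← R3 + (5/2)·R2: [0, 0, 0, 0, 0]
2 nonzero rows, so rank(C) = 2.
C has 5 columns; by rank–nullity, nullity = 5 − 2 = 3.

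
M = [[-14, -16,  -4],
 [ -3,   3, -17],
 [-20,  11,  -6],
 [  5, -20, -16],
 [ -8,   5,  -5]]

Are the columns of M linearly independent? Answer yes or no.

Row reduce M to echelon form.
R2 ← R2 − (3/14)·R1: [0, 45/7, -113/7]
R3 ← R3 − (10/7)·R1: [0, 237/7, -2/7]
R4 ← R4 + (5/14)·R1: [0, -180/7, -122/7]
R5 ← R5 − (4/7)·R1: [0, 99/7, -19/7]
R3 ← R3 − (79/15)·R2: [0, 0, 1271/15]
R4 ← R4 + (4)·R2: [0, 0, -82]
R5 ← R5 − (11/5)·R2: [0, 0, 164/5]
R4 ← R4 + (30/31)·R3: [0, 0, 0]
R5 ← R5 − (12/31)·R3: [0, 0, 0]
3 pivots among 3 columns.
Every column is a pivot column, so the columns are linearly independent.

yes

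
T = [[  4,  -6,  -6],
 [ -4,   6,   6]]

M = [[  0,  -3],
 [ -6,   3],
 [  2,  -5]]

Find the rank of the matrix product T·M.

1

First compute TM:
[[ 24,   0],
 [-24,   0]]
Now row reduce the product.
R2 ← R2 + R1: [0, 0]
1 nonzero row, so rank(TM) = 1.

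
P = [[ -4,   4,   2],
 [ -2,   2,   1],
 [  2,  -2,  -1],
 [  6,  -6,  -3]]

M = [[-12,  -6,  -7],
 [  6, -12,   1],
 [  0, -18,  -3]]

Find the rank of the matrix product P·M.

First compute PM:
[[ 72, -60,  26],
 [ 36, -30,  13],
 [-36,  30, -13],
 [-108,  90, -39]]
Now row reduce the product.
R2 ← R2 − (1/2)·R1: [0, 0, 0]
R3 ← R3 + (1/2)·R1: [0, 0, 0]
R4 ← R4 + (3/2)·R1: [0, 0, 0]
1 nonzero row, so rank(PM) = 1.

1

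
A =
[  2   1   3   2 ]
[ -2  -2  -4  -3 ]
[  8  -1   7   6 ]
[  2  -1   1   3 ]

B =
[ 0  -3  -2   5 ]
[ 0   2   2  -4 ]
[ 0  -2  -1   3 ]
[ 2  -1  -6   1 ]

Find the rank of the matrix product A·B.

3

First compute AB:
[[  4, -12, -17,  17],
 [ -6,  13,  22, -17],
 [ 12, -46, -61,  71],
 [  6, -13, -25,  20]]
Now row reduce the product.
R2 ← R2 + (3/2)·R1: [0, -5, -7/2, 17/2]
R3 ← R3 − (3)·R1: [0, -10, -10, 20]
R4 ← R4 − (3/2)·R1: [0, 5, 1/2, -11/2]
R3 ← R3 − (2)·R2: [0, 0, -3, 3]
R4 ← R4 + R2: [0, 0, -3, 3]
R4 ← R4 − R3: [0, 0, 0, 0]
3 nonzero rows, so rank(AB) = 3.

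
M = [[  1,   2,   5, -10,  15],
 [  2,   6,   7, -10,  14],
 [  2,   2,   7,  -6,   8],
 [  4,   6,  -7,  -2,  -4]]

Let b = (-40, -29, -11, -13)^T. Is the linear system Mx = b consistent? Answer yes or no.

yes

Row reduce the augmented matrix [M | b].
R2 ← R2 − (2)·R1: [0, 2, -3, 10, -16, 51]
R3 ← R3 − (2)·R1: [0, -2, -3, 14, -22, 69]
R4 ← R4 − (4)·R1: [0, -2, -27, 38, -64, 147]
R3 ← R3 + R2: [0, 0, -6, 24, -38, 120]
R4 ← R4 + R2: [0, 0, -30, 48, -80, 198]
R4 ← R4 − (5)·R3: [0, 0, 0, -72, 110, -402]
The echelon form has 4 nonzero rows, and every pivot lies in the first 5 columns, so rank(M) = rank([M|b]) = 4.
The system is consistent.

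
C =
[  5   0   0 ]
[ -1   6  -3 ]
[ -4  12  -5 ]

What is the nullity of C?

Row reduce to echelon form.
R2 ← R2 + (1/5)·R1: [0, 6, -3]
R3 ← R3 + (4/5)·R1: [0, 12, -5]
R3 ← R3 − (2)·R2: [0, 0, 1]
3 nonzero rows, so rank(C) = 3.
C has 3 columns; by rank–nullity, nullity = 3 − 3 = 0.

0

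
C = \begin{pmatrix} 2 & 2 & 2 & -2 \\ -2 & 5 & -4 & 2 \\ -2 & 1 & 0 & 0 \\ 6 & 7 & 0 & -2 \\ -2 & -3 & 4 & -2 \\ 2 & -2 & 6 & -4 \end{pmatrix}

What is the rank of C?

Row reduce to echelon form.
R2 ← R2 + R1: [0, 7, -2, 0]
R3 ← R3 + R1: [0, 3, 2, -2]
R4 ← R4 − (3)·R1: [0, 1, -6, 4]
R5 ← R5 + R1: [0, -1, 6, -4]
R6 ← R6 − R1: [0, -4, 4, -2]
R3 ← R3 − (3/7)·R2: [0, 0, 20/7, -2]
R4 ← R4 − (1/7)·R2: [0, 0, -40/7, 4]
R5 ← R5 + (1/7)·R2: [0, 0, 40/7, -4]
R6 ← R6 + (4/7)·R2: [0, 0, 20/7, -2]
R4 ← R4 + (2)·R3: [0, 0, 0, 0]
R5 ← R5 − (2)·R3: [0, 0, 0, 0]
R6 ← R6 − R3: [0, 0, 0, 0]
Echelon form has 3 nonzero rows, so rank(C) = 3.

3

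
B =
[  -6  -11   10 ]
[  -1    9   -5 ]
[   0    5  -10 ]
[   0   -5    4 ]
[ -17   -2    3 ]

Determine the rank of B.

Row reduce to echelon form.
R2 ← R2 − (1/6)·R1: [0, 65/6, -20/3]
R5 ← R5 − (17/6)·R1: [0, 175/6, -76/3]
R3 ← R3 − (6/13)·R2: [0, 0, -90/13]
R4 ← R4 + (6/13)·R2: [0, 0, 12/13]
R5 ← R5 − (35/13)·R2: [0, 0, -96/13]
R4 ← R4 + (2/15)·R3: [0, 0, 0]
R5 ← R5 − (16/15)·R3: [0, 0, 0]
Echelon form has 3 nonzero rows, so rank(B) = 3.

3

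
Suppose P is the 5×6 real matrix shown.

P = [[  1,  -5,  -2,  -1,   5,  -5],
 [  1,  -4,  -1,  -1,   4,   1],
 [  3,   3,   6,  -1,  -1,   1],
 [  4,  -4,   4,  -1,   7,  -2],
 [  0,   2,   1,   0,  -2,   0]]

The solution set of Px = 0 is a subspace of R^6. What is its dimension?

2

Row reduce to echelon form.
R2 ← R2 − R1: [0, 1, 1, 0, -1, 6]
R3 ← R3 − (3)·R1: [0, 18, 12, 2, -16, 16]
R4 ← R4 − (4)·R1: [0, 16, 12, 3, -13, 18]
R3 ← R3 − (18)·R2: [0, 0, -6, 2, 2, -92]
R4 ← R4 − (16)·R2: [0, 0, -4, 3, 3, -78]
R5 ← R5 − (2)·R2: [0, 0, -1, 0, 0, -12]
R4 ← R4 − (2/3)·R3: [0, 0, 0, 5/3, 5/3, -50/3]
R5 ← R5 − (1/6)·R3: [0, 0, 0, -1/3, -1/3, 10/3]
R5 ← R5 + (1/5)·R4: [0, 0, 0, 0, 0, 0]
4 nonzero rows, so rank(P) = 4.
P has 6 columns; by rank–nullity, nullity = 6 − 4 = 2.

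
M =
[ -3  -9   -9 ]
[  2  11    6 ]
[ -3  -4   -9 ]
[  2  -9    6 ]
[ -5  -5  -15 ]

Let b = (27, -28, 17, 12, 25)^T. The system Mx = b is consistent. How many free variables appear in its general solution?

1

Row reduce the augmented matrix [M | b].
R2 ← R2 + (2/3)·R1: [0, 5, 0, -10]
R3 ← R3 − R1: [0, 5, 0, -10]
R4 ← R4 + (2/3)·R1: [0, -15, 0, 30]
R5 ← R5 − (5/3)·R1: [0, 10, 0, -20]
R3 ← R3 − R2: [0, 0, 0, 0]
R4 ← R4 + (3)·R2: [0, 0, 0, 0]
R5 ← R5 − (2)·R2: [0, 0, 0, 0]
The echelon form has 2 nonzero rows, and every pivot lies in the first 3 columns, so rank(M) = rank([M|b]) = 2.
The system is consistent.
Free variables = (unknowns) − (rank) = 3 − 2 = 1.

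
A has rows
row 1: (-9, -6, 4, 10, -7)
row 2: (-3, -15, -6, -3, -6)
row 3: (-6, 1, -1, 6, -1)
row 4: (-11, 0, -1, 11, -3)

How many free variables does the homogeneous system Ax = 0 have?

2

Row reduce to echelon form.
R2 ← R2 − (1/3)·R1: [0, -13, -22/3, -19/3, -11/3]
R3 ← R3 − (2/3)·R1: [0, 5, -11/3, -2/3, 11/3]
R4 ← R4 − (11/9)·R1: [0, 22/3, -53/9, -11/9, 50/9]
R3 ← R3 + (5/13)·R2: [0, 0, -253/39, -121/39, 88/39]
R4 ← R4 + (22/39)·R2: [0, 0, -391/39, -187/39, 136/39]
R4 ← R4 − (17/11)·R3: [0, 0, 0, 0, 0]
3 nonzero rows, so rank(A) = 3.
A has 5 columns; by rank–nullity, nullity = 5 − 3 = 2.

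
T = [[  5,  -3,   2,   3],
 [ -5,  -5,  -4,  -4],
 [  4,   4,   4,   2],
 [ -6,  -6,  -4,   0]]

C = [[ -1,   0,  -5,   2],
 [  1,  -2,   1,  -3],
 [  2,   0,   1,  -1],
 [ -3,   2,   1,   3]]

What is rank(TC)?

3

First compute TC:
[[-13,  12, -23,  26],
 [  4,   2,  12,  -3],
 [  2,  -4, -10,  -2],
 [ -8,  12,  20,  10]]
Now row reduce the product.
R2 ← R2 + (4/13)·R1: [0, 74/13, 64/13, 5]
R3 ← R3 + (2/13)·R1: [0, -28/13, -176/13, 2]
R4 ← R4 − (8/13)·R1: [0, 60/13, 444/13, -6]
R3 ← R3 + (14/37)·R2: [0, 0, -432/37, 144/37]
R4 ← R4 − (30/37)·R2: [0, 0, 1116/37, -372/37]
R4 ← R4 + (31/12)·R3: [0, 0, 0, 0]
3 nonzero rows, so rank(TC) = 3.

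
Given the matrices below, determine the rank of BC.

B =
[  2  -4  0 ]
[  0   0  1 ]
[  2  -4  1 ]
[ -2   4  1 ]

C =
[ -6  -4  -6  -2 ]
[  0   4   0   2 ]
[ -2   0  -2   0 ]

2

First compute BC:
[[-12, -24, -12, -12],
 [ -2,   0,  -2,   0],
 [-14, -24, -14, -12],
 [ 10,  24,  10,  12]]
Now row reduce the product.
R2 ← R2 − (1/6)·R1: [0, 4, 0, 2]
R3 ← R3 − (7/6)·R1: [0, 4, 0, 2]
R4 ← R4 + (5/6)·R1: [0, 4, 0, 2]
R3 ← R3 − R2: [0, 0, 0, 0]
R4 ← R4 − R2: [0, 0, 0, 0]
2 nonzero rows, so rank(BC) = 2.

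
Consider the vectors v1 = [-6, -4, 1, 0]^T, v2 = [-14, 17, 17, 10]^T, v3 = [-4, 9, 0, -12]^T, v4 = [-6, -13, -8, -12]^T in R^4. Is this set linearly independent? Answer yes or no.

Form the matrix with these vectors as rows and row reduce.
R2 ← R2 − (7/3)·R1: [0, 79/3, 44/3, 10]
R3 ← R3 − (2/3)·R1: [0, 35/3, -2/3, -12]
R4 ← R4 − R1: [0, -9, -9, -12]
R3 ← R3 − (35/79)·R2: [0, 0, -566/79, -1298/79]
R4 ← R4 + (27/79)·R2: [0, 0, -315/79, -678/79]
R4 ← R4 − (315/566)·R3: [0, 0, 0, 159/283]
4 nonzero rows, so the 4 vectors span a space of dimension 4.
Since 4 = 4, the vectors are linearly independent.

yes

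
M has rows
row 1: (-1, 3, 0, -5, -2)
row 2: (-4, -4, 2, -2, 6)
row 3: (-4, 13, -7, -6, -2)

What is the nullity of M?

Row reduce to echelon form.
R2 ← R2 − (4)·R1: [0, -16, 2, 18, 14]
R3 ← R3 − (4)·R1: [0, 1, -7, 14, 6]
R3 ← R3 + (1/16)·R2: [0, 0, -55/8, 121/8, 55/8]
3 nonzero rows, so rank(M) = 3.
M has 5 columns; by rank–nullity, nullity = 5 − 3 = 2.

2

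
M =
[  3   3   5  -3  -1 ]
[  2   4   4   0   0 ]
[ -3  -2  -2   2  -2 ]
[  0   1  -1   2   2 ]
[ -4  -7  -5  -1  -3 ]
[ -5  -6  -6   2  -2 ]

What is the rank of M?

3

Row reduce to echelon form.
R2 ← R2 − (2/3)·R1: [0, 2, 2/3, 2, 2/3]
R3 ← R3 + R1: [0, 1, 3, -1, -3]
R5 ← R5 + (4/3)·R1: [0, -3, 5/3, -5, -13/3]
R6 ← R6 + (5/3)·R1: [0, -1, 7/3, -3, -11/3]
R3 ← R3 − (1/2)·R2: [0, 0, 8/3, -2, -10/3]
R4 ← R4 − (1/2)·R2: [0, 0, -4/3, 1, 5/3]
R5 ← R5 + (3/2)·R2: [0, 0, 8/3, -2, -10/3]
R6 ← R6 + (1/2)·R2: [0, 0, 8/3, -2, -10/3]
R4 ← R4 + (1/2)·R3: [0, 0, 0, 0, 0]
R5 ← R5 − R3: [0, 0, 0, 0, 0]
R6 ← R6 − R3: [0, 0, 0, 0, 0]
Echelon form has 3 nonzero rows, so rank(M) = 3.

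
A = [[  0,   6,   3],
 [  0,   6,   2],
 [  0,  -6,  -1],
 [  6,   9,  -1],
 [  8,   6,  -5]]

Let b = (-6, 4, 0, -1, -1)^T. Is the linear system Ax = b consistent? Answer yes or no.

Row reduce the augmented matrix [A | b].
Swap R1 ↔ R4
R5 ← R5 − (4/3)·R1: [0, -6, -11/3, 1/3]
R3 ← R3 + R2: [0, 0, 1, 4]
R4 ← R4 − R2: [0, 0, 1, -10]
R5 ← R5 + R2: [0, 0, -5/3, 13/3]
R4 ← R4 − R3: [0, 0, 0, -14]
R5 ← R5 + (5/3)·R3: [0, 0, 0, 11]
R5 ← R5 + (11/14)·R4: [0, 0, 0, 0]
The echelon form has 4 nonzero rows; the last pivot sits in the augmented column, so rank(A) = 3 but rank([A|b]) = 4.
Since the ranks differ, the system is inconsistent.

no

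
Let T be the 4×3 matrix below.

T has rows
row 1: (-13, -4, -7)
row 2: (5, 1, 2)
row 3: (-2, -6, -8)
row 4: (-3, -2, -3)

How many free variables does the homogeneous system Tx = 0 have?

Row reduce to echelon form.
R2 ← R2 + (5/13)·R1: [0, -7/13, -9/13]
R3 ← R3 − (2/13)·R1: [0, -70/13, -90/13]
R4 ← R4 − (3/13)·R1: [0, -14/13, -18/13]
R3 ← R3 − (10)·R2: [0, 0, 0]
R4 ← R4 − (2)·R2: [0, 0, 0]
2 nonzero rows, so rank(T) = 2.
T has 3 columns; by rank–nullity, nullity = 3 − 2 = 1.

1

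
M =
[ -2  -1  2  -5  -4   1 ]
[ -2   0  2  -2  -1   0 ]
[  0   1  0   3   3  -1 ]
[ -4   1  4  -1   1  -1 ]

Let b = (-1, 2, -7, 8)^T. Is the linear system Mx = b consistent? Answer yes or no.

no

Row reduce the augmented matrix [M | b].
R2 ← R2 − R1: [0, 1, 0, 3, 3, -1, 3]
R4 ← R4 − (2)·R1: [0, 3, 0, 9, 9, -3, 10]
R3 ← R3 − R2: [0, 0, 0, 0, 0, 0, -10]
R4 ← R4 − (3)·R2: [0, 0, 0, 0, 0, 0, 1]
R4 ← R4 + (1/10)·R3: [0, 0, 0, 0, 0, 0, 0]
The echelon form has 3 nonzero rows; the last pivot sits in the augmented column, so rank(M) = 2 but rank([M|b]) = 3.
Since the ranks differ, the system is inconsistent.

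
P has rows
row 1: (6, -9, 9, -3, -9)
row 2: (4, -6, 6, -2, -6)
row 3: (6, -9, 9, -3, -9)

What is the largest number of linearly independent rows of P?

1

Row reduce to echelon form.
R2 ← R2 − (2/3)·R1: [0, 0, 0, 0, 0]
R3 ← R3 − R1: [0, 0, 0, 0, 0]
Echelon form has 1 nonzero row, so rank(P) = 1.
The rank gives the maximum number of linearly independent rows: 1.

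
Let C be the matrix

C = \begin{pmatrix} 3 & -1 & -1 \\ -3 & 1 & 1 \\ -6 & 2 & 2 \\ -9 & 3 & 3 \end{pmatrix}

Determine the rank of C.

Row reduce to echelon form.
R2 ← R2 + R1: [0, 0, 0]
R3 ← R3 + (2)·R1: [0, 0, 0]
R4 ← R4 + (3)·R1: [0, 0, 0]
Echelon form has 1 nonzero row, so rank(C) = 1.

1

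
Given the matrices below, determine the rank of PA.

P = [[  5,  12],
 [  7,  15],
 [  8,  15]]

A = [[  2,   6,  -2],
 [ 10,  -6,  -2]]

First compute PA:
[[130, -42, -34],
 [164, -48, -44],
 [166, -42, -46]]
Now row reduce the product.
R2 ← R2 − (82/65)·R1: [0, 324/65, -72/65]
R3 ← R3 − (83/65)·R1: [0, 756/65, -168/65]
R3 ← R3 − (7/3)·R2: [0, 0, 0]
2 nonzero rows, so rank(PA) = 2.

2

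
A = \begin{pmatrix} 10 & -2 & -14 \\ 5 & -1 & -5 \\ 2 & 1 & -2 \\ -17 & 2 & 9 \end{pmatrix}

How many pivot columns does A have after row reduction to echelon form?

3

Row reduce to echelon form.
R2 ← R2 − (1/2)·R1: [0, 0, 2]
R3 ← R3 − (1/5)·R1: [0, 7/5, 4/5]
R4 ← R4 + (17/10)·R1: [0, -7/5, -74/5]
Swap R2 ↔ R3
R4 ← R4 + R2: [0, 0, -14]
R4 ← R4 + (7)·R3: [0, 0, 0]
Echelon form has 3 nonzero rows, so rank(A) = 3.
Each nonzero row contributes one pivot column: 3 pivot columns.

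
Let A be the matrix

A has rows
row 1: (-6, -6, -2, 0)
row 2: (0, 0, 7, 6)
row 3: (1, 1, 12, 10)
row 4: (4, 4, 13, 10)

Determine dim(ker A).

Row reduce to echelon form.
R3 ← R3 + (1/6)·R1: [0, 0, 35/3, 10]
R4 ← R4 + (2/3)·R1: [0, 0, 35/3, 10]
R3 ← R3 − (5/3)·R2: [0, 0, 0, 0]
R4 ← R4 − (5/3)·R2: [0, 0, 0, 0]
2 nonzero rows, so rank(A) = 2.
A has 4 columns; by rank–nullity, nullity = 4 − 2 = 2.

2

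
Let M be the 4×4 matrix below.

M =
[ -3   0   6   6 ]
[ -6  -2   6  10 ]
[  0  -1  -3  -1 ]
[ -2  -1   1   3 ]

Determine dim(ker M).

2

Row reduce to echelon form.
R2 ← R2 − (2)·R1: [0, -2, -6, -2]
R4 ← R4 − (2/3)·R1: [0, -1, -3, -1]
R3 ← R3 − (1/2)·R2: [0, 0, 0, 0]
R4 ← R4 − (1/2)·R2: [0, 0, 0, 0]
2 nonzero rows, so rank(M) = 2.
M has 4 columns; by rank–nullity, nullity = 4 − 2 = 2.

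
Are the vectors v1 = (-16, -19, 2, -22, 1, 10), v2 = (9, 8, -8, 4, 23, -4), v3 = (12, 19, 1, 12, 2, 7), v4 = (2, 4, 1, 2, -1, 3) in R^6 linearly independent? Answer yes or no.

no

Form the matrix with these vectors as rows and row reduce.
R2 ← R2 + (9/16)·R1: [0, -43/16, -55/8, -67/8, 377/16, 13/8]
R3 ← R3 + (3/4)·R1: [0, 19/4, 5/2, -9/2, 11/4, 29/2]
R4 ← R4 + (1/8)·R1: [0, 13/8, 5/4, -3/4, -7/8, 17/4]
R3 ← R3 + (76/43)·R2: [0, 0, -415/43, -830/43, 1909/43, 747/43]
R4 ← R4 + (26/43)·R2: [0, 0, -125/43, -250/43, 575/43, 225/43]
R4 ← R4 − (25/83)·R3: [0, 0, 0, 0, 0, 0]
3 nonzero rows, so the 4 vectors span a space of dimension 3.
Since 3 < 4, the vectors are linearly dependent.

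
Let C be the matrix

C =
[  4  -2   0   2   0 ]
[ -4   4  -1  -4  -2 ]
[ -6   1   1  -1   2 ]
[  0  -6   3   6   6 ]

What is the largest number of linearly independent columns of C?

2

Row reduce to echelon form.
R2 ← R2 + R1: [0, 2, -1, -2, -2]
R3 ← R3 + (3/2)·R1: [0, -2, 1, 2, 2]
R3 ← R3 + R2: [0, 0, 0, 0, 0]
R4 ← R4 + (3)·R2: [0, 0, 0, 0, 0]
Echelon form has 2 nonzero rows, so rank(C) = 2.
The rank gives the maximum number of linearly independent columns: 2.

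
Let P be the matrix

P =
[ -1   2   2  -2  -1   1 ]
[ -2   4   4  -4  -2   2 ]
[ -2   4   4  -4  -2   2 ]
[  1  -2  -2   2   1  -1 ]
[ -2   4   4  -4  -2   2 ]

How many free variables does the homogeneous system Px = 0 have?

5

Row reduce to echelon form.
R2 ← R2 − (2)·R1: [0, 0, 0, 0, 0, 0]
R3 ← R3 − (2)·R1: [0, 0, 0, 0, 0, 0]
R4 ← R4 + R1: [0, 0, 0, 0, 0, 0]
R5 ← R5 − (2)·R1: [0, 0, 0, 0, 0, 0]
1 nonzero row, so rank(P) = 1.
P has 6 columns; by rank–nullity, nullity = 6 − 1 = 5.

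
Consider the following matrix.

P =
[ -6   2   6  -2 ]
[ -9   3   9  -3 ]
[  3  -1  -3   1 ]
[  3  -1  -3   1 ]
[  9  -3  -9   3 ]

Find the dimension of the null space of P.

Row reduce to echelon form.
R2 ← R2 − (3/2)·R1: [0, 0, 0, 0]
R3 ← R3 + (1/2)·R1: [0, 0, 0, 0]
R4 ← R4 + (1/2)·R1: [0, 0, 0, 0]
R5 ← R5 + (3/2)·R1: [0, 0, 0, 0]
1 nonzero row, so rank(P) = 1.
P has 4 columns; by rank–nullity, nullity = 4 − 1 = 3.

3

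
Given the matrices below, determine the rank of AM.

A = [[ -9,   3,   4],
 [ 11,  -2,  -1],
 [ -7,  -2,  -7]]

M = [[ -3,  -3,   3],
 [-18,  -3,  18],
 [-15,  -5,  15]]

First compute AM:
[[-87,  -2,  87],
 [ 18, -22, -18],
 [162,  62, -162]]
Now row reduce the product.
R2 ← R2 + (6/29)·R1: [0, -650/29, 0]
R3 ← R3 + (54/29)·R1: [0, 1690/29, 0]
R3 ← R3 + (13/5)·R2: [0, 0, 0]
2 nonzero rows, so rank(AM) = 2.

2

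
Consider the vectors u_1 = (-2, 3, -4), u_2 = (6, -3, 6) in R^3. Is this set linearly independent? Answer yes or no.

Form the matrix with these vectors as rows and row reduce.
R2 ← R2 + (3)·R1: [0, 6, -6]
2 nonzero rows, so the 2 vectors span a space of dimension 2.
Since 2 = 2, the vectors are linearly independent.

yes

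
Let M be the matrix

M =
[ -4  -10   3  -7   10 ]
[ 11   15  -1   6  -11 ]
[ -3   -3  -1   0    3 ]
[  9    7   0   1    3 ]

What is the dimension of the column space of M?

Row reduce to echelon form.
R2 ← R2 + (11/4)·R1: [0, -25/2, 29/4, -53/4, 33/2]
R3 ← R3 − (3/4)·R1: [0, 9/2, -13/4, 21/4, -9/2]
R4 ← R4 + (9/4)·R1: [0, -31/2, 27/4, -59/4, 51/2]
R3 ← R3 + (9/25)·R2: [0, 0, -16/25, 12/25, 36/25]
R4 ← R4 − (31/25)·R2: [0, 0, -56/25, 42/25, 126/25]
R4 ← R4 − (7/2)·R3: [0, 0, 0, 0, 0]
Echelon form has 3 nonzero rows, so rank(M) = 3.
The column space has dimension equal to the rank: 3.

3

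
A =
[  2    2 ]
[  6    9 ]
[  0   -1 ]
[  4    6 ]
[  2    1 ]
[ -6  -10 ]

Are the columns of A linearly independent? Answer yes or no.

yes

Row reduce A to echelon form.
R2 ← R2 − (3)·R1: [0, 3]
R4 ← R4 − (2)·R1: [0, 2]
R5 ← R5 − R1: [0, -1]
R6 ← R6 + (3)·R1: [0, -4]
R3 ← R3 + (1/3)·R2: [0, 0]
R4 ← R4 − (2/3)·R2: [0, 0]
R5 ← R5 + (1/3)·R2: [0, 0]
R6 ← R6 + (4/3)·R2: [0, 0]
2 pivots among 2 columns.
Every column is a pivot column, so the columns are linearly independent.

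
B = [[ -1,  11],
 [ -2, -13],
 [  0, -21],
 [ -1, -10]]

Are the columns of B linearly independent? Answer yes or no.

yes

Row reduce B to echelon form.
R2 ← R2 − (2)·R1: [0, -35]
R4 ← R4 − R1: [0, -21]
R3 ← R3 − (3/5)·R2: [0, 0]
R4 ← R4 − (3/5)·R2: [0, 0]
2 pivots among 2 columns.
Every column is a pivot column, so the columns are linearly independent.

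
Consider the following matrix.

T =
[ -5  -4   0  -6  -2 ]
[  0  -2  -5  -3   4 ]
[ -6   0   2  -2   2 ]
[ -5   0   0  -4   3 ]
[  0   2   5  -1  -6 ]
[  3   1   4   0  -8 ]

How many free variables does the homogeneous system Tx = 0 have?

1

Row reduce to echelon form.
R3 ← R3 − (6/5)·R1: [0, 24/5, 2, 26/5, 22/5]
R4 ← R4 − R1: [0, 4, 0, 2, 5]
R6 ← R6 + (3/5)·R1: [0, -7/5, 4, -18/5, -46/5]
R3 ← R3 + (12/5)·R2: [0, 0, -10, -2, 14]
R4 ← R4 + (2)·R2: [0, 0, -10, -4, 13]
R5 ← R5 + R2: [0, 0, 0, -4, -2]
R6 ← R6 − (7/10)·R2: [0, 0, 15/2, -3/2, -12]
R4 ← R4 − R3: [0, 0, 0, -2, -1]
R6 ← R6 + (3/4)·R3: [0, 0, 0, -3, -3/2]
R5 ← R5 − (2)·R4: [0, 0, 0, 0, 0]
R6 ← R6 − (3/2)·R4: [0, 0, 0, 0, 0]
4 nonzero rows, so rank(T) = 4.
T has 5 columns; by rank–nullity, nullity = 5 − 4 = 1.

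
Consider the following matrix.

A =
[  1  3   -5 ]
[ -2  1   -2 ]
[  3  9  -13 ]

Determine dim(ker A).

Row reduce to echelon form.
R2 ← R2 + (2)·R1: [0, 7, -12]
R3 ← R3 − (3)·R1: [0, 0, 2]
3 nonzero rows, so rank(A) = 3.
A has 3 columns; by rank–nullity, nullity = 3 − 3 = 0.

0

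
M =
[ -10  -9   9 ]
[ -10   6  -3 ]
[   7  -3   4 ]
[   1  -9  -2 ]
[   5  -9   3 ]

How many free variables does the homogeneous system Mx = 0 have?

0

Row reduce to echelon form.
R2 ← R2 − R1: [0, 15, -12]
R3 ← R3 + (7/10)·R1: [0, -93/10, 103/10]
R4 ← R4 + (1/10)·R1: [0, -99/10, -11/10]
R5 ← R5 + (1/2)·R1: [0, -27/2, 15/2]
R3 ← R3 + (31/50)·R2: [0, 0, 143/50]
R4 ← R4 + (33/50)·R2: [0, 0, -451/50]
R5 ← R5 + (9/10)·R2: [0, 0, -33/10]
R4 ← R4 + (41/13)·R3: [0, 0, 0]
R5 ← R5 + (15/13)·R3: [0, 0, 0]
3 nonzero rows, so rank(M) = 3.
M has 3 columns; by rank–nullity, nullity = 3 − 3 = 0.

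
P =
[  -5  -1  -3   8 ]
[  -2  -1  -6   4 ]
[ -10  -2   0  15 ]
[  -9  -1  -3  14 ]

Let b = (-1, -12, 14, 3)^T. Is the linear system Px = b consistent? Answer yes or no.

Row reduce the augmented matrix [P | b].
R2 ← R2 − (2/5)·R1: [0, -3/5, -24/5, 4/5, -58/5]
R3 ← R3 − (2)·R1: [0, 0, 6, -1, 16]
R4 ← R4 − (9/5)·R1: [0, 4/5, 12/5, -2/5, 24/5]
R4 ← R4 + (4/3)·R2: [0, 0, -4, 2/3, -32/3]
R4 ← R4 + (2/3)·R3: [0, 0, 0, 0, 0]
The echelon form has 3 nonzero rows, and every pivot lies in the first 4 columns, so rank(P) = rank([P|b]) = 3.
The system is consistent.

yes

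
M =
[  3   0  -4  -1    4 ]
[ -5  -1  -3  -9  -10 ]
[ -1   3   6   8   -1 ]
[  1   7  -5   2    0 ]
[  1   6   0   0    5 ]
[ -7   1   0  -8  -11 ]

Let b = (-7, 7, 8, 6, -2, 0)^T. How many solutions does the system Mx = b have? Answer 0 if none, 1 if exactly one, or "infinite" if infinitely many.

Row reduce the augmented matrix [M | b].
R2 ← R2 + (5/3)·R1: [0, -1, -29/3, -32/3, -10/3, -14/3]
R3 ← R3 + (1/3)·R1: [0, 3, 14/3, 23/3, 1/3, 17/3]
R4 ← R4 − (1/3)·R1: [0, 7, -11/3, 7/3, -4/3, 25/3]
R5 ← R5 − (1/3)·R1: [0, 6, 4/3, 1/3, 11/3, 1/3]
R6 ← R6 + (7/3)·R1: [0, 1, -28/3, -31/3, -5/3, -49/3]
R3 ← R3 + (3)·R2: [0, 0, -73/3, -73/3, -29/3, -25/3]
R4 ← R4 + (7)·R2: [0, 0, -214/3, -217/3, -74/3, -73/3]
R5 ← R5 + (6)·R2: [0, 0, -170/3, -191/3, -49/3, -83/3]
R6 ← R6 + R2: [0, 0, -19, -21, -5, -21]
R4 ← R4 − (214/73)·R3: [0, 0, 0, -1, 268/73, 7/73]
R5 ← R5 − (170/73)·R3: [0, 0, 0, -7, 451/73, -603/73]
R6 ← R6 − (57/73)·R3: [0, 0, 0, -2, 186/73, -1058/73]
R5 ← R5 − (7)·R4: [0, 0, 0, 0, -1425/73, -652/73]
R6 ← R6 − (2)·R4: [0, 0, 0, 0, -350/73, -1072/73]
R6 ← R6 − (14/57)·R5: [0, 0, 0, 0, 0, -712/57]
The echelon form has 6 nonzero rows; the last pivot sits in the augmented column, so rank(M) = 5 but rank([M|b]) = 6.
Since the ranks differ, the system is inconsistent.
It has no solutions.

0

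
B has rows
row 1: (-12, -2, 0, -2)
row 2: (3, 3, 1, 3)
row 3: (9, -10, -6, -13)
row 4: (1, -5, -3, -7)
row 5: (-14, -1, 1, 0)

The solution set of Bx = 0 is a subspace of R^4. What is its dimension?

1

Row reduce to echelon form.
R2 ← R2 + (1/4)·R1: [0, 5/2, 1, 5/2]
R3 ← R3 + (3/4)·R1: [0, -23/2, -6, -29/2]
R4 ← R4 + (1/12)·R1: [0, -31/6, -3, -43/6]
R5 ← R5 − (7/6)·R1: [0, 4/3, 1, 7/3]
R3 ← R3 + (23/5)·R2: [0, 0, -7/5, -3]
R4 ← R4 + (31/15)·R2: [0, 0, -14/15, -2]
R5 ← R5 − (8/15)·R2: [0, 0, 7/15, 1]
R4 ← R4 − (2/3)·R3: [0, 0, 0, 0]
R5 ← R5 + (1/3)·R3: [0, 0, 0, 0]
3 nonzero rows, so rank(B) = 3.
B has 4 columns; by rank–nullity, nullity = 4 − 3 = 1.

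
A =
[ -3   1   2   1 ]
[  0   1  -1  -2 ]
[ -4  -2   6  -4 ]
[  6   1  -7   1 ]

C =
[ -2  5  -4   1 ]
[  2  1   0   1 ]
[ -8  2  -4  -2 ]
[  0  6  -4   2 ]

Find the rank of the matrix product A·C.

First compute AC:
[[ -8,  -4,   0,  -4],
 [ 10, -13,  12,  -1],
 [-44, -34,   8, -26],
 [ 46,  23,   0,  23]]
Now row reduce the product.
R2 ← R2 + (5/4)·R1: [0, -18, 12, -6]
R3 ← R3 − (11/2)·R1: [0, -12, 8, -4]
R4 ← R4 + (23/4)·R1: [0, 0, 0, 0]
R3 ← R3 − (2/3)·R2: [0, 0, 0, 0]
2 nonzero rows, so rank(AC) = 2.

2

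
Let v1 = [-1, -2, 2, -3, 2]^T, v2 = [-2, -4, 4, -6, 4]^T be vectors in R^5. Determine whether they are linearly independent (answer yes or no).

no

Form the matrix with these vectors as rows and row reduce.
R2 ← R2 − (2)·R1: [0, 0, 0, 0, 0]
1 nonzero row, so the 2 vectors span a space of dimension 1.
Since 1 < 2, the vectors are linearly dependent.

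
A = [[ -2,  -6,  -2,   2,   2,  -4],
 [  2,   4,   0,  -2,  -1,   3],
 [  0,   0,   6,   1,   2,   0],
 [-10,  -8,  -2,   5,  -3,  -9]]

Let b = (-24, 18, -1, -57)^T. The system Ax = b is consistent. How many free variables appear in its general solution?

Row reduce the augmented matrix [A | b].
R2 ← R2 + R1: [0, -2, -2, 0, 1, -1, -6]
R4 ← R4 − (5)·R1: [0, 22, 8, -5, -13, 11, 63]
R4 ← R4 + (11)·R2: [0, 0, -14, -5, -2, 0, -3]
R4 ← R4 + (7/3)·R3: [0, 0, 0, -8/3, 8/3, 0, -16/3]
The echelon form has 4 nonzero rows, and every pivot lies in the first 6 columns, so rank(A) = rank([A|b]) = 4.
The system is consistent.
Free variables = (unknowns) − (rank) = 6 − 4 = 2.

2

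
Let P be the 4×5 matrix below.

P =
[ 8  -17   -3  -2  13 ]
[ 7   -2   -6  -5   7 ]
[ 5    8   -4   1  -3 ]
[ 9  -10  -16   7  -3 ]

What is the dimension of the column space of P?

Row reduce to echelon form.
R2 ← R2 − (7/8)·R1: [0, 103/8, -27/8, -13/4, -35/8]
R3 ← R3 − (5/8)·R1: [0, 149/8, -17/8, 9/4, -89/8]
R4 ← R4 − (9/8)·R1: [0, 73/8, -101/8, 37/4, -141/8]
R3 ← R3 − (149/103)·R2: [0, 0, 284/103, 716/103, -494/103]
R4 ← R4 − (73/103)·R2: [0, 0, -1054/103, 1190/103, -1496/103]
R4 ← R4 + (527/142)·R3: [0, 0, 0, 2652/71, -2295/71]
Echelon form has 4 nonzero rows, so rank(P) = 4.
The column space has dimension equal to the rank: 4.

4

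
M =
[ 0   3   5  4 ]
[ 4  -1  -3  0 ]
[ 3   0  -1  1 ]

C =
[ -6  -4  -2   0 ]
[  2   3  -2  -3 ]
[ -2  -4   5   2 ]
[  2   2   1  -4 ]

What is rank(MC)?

First compute MC:
[[  4,  -3,  23, -15],
 [-20,  -7, -21,  -3],
 [-14,  -6, -10,  -6]]
Now row reduce the product.
R2 ← R2 + (5)·R1: [0, -22, 94, -78]
R3 ← R3 + (7/2)·R1: [0, -33/2, 141/2, -117/2]
R3 ← R3 − (3/4)·R2: [0, 0, 0, 0]
2 nonzero rows, so rank(MC) = 2.

2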